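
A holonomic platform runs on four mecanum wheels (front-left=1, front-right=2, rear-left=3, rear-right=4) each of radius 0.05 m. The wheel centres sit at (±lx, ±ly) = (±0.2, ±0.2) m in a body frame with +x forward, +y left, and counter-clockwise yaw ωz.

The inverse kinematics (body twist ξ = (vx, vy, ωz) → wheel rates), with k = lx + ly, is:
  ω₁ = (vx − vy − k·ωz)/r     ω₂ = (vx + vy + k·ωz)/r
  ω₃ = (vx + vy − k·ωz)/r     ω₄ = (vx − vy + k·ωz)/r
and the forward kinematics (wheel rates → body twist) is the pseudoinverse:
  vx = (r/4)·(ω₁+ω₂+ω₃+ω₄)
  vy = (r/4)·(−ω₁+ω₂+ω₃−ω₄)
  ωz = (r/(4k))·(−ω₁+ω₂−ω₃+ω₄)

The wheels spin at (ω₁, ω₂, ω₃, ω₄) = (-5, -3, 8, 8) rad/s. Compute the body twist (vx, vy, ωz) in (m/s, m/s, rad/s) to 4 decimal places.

k = lx + ly = 0.2 + 0.2 = 0.4000
ω₁+ω₂+ω₃+ω₄ = 8.0000  →  vx = (0.05/4)·8.0000 = 0.1000
−ω₁+ω₂+ω₃−ω₄ = 2.0000  →  vy = (0.05/4)·2.0000 = 0.0250
−ω₁+ω₂−ω₃+ω₄ = 2.0000  →  ωz = (0.05/1.6000)·2.0000 = 0.0625

(0.1000, 0.0250, 0.0625)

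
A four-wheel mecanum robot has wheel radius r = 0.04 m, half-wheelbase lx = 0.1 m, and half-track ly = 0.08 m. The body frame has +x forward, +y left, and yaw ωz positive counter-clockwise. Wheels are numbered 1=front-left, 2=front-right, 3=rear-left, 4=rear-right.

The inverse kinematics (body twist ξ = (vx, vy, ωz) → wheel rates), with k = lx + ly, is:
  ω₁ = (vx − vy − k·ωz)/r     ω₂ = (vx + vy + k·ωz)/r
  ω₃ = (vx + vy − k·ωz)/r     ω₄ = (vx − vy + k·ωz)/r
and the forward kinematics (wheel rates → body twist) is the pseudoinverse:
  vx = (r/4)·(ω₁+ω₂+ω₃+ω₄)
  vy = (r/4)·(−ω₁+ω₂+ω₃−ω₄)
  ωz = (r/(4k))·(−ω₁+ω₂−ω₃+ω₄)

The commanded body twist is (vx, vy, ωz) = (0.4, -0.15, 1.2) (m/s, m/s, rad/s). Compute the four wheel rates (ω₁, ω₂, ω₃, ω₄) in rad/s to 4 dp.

(8.3500, 11.6500, 0.8500, 19.1500)

k = lx + ly = 0.1 + 0.08 = 0.1800;  k·ωz = 0.1800·1.2 = 0.2160
ω₁ (FL) = (vx − vy − k·ωz)/r = 0.3340/0.04 = 8.3500
ω₂ (FR) = (vx + vy + k·ωz)/r = 0.4660/0.04 = 11.6500
ω₃ (RL) = (vx + vy − k·ωz)/r = 0.0340/0.04 = 0.8500
ω₄ (RR) = (vx − vy + k·ωz)/r = 0.7660/0.04 = 19.1500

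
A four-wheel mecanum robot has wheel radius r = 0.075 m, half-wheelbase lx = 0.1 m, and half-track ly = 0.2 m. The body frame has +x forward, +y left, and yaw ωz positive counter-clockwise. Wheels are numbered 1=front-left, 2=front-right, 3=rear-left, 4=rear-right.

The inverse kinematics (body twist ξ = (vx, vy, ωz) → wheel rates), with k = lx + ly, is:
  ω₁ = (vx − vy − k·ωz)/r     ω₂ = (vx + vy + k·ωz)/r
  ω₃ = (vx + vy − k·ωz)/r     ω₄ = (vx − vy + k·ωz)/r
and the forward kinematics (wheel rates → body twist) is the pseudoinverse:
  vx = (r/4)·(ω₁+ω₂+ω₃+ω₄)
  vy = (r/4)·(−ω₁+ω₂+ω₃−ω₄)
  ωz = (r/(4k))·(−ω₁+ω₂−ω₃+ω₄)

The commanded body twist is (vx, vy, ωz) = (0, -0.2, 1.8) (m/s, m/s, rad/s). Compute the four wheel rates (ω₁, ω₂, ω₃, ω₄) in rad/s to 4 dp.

k = lx + ly = 0.1 + 0.2 = 0.3000;  k·ωz = 0.3000·1.8 = 0.5400
ω₁ (FL) = (vx − vy − k·ωz)/r = -0.3400/0.075 = -4.5333
ω₂ (FR) = (vx + vy + k·ωz)/r = 0.3400/0.075 = 4.5333
ω₃ (RL) = (vx + vy − k·ωz)/r = -0.7400/0.075 = -9.8667
ω₄ (RR) = (vx − vy + k·ωz)/r = 0.7400/0.075 = 9.8667

(-4.5333, 4.5333, -9.8667, 9.8667)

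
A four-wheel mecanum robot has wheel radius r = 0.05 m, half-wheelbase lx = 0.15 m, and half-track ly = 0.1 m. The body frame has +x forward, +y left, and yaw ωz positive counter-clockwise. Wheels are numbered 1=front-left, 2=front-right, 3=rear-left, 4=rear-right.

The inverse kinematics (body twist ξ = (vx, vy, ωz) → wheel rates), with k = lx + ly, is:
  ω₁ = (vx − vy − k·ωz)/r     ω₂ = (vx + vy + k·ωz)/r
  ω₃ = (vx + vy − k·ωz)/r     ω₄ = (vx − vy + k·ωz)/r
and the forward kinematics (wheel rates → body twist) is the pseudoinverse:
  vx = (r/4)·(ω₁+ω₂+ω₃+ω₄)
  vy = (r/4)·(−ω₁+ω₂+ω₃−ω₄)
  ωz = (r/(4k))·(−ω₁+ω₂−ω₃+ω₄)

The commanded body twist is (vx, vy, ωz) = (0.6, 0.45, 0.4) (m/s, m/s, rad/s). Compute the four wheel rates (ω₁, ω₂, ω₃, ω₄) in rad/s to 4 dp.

(1.0000, 23.0000, 19.0000, 5.0000)

k = lx + ly = 0.15 + 0.1 = 0.2500;  k·ωz = 0.2500·0.4 = 0.1000
ω₁ (FL) = (vx − vy − k·ωz)/r = 0.0500/0.05 = 1.0000
ω₂ (FR) = (vx + vy + k·ωz)/r = 1.1500/0.05 = 23.0000
ω₃ (RL) = (vx + vy − k·ωz)/r = 0.9500/0.05 = 19.0000
ω₄ (RR) = (vx − vy + k·ωz)/r = 0.2500/0.05 = 5.0000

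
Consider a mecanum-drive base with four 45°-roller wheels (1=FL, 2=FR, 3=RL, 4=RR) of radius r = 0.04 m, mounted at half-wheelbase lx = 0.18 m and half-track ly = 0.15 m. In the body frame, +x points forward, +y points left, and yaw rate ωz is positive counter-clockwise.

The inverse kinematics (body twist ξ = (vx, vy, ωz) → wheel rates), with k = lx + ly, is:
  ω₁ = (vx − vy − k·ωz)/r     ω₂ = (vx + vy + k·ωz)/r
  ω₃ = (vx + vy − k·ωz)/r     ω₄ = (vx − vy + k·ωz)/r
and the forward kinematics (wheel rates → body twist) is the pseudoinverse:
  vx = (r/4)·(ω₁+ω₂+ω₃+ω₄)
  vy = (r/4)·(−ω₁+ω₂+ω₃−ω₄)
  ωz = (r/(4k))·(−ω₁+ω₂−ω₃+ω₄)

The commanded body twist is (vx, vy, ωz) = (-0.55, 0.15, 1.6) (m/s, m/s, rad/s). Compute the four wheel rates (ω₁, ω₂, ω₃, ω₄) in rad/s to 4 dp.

k = lx + ly = 0.18 + 0.15 = 0.3300;  k·ωz = 0.3300·1.6 = 0.5280
ω₁ (FL) = (vx − vy − k·ωz)/r = -1.2280/0.04 = -30.7000
ω₂ (FR) = (vx + vy + k·ωz)/r = 0.1280/0.04 = 3.2000
ω₃ (RL) = (vx + vy − k·ωz)/r = -0.9280/0.04 = -23.2000
ω₄ (RR) = (vx − vy + k·ωz)/r = -0.1720/0.04 = -4.3000

(-30.7000, 3.2000, -23.2000, -4.3000)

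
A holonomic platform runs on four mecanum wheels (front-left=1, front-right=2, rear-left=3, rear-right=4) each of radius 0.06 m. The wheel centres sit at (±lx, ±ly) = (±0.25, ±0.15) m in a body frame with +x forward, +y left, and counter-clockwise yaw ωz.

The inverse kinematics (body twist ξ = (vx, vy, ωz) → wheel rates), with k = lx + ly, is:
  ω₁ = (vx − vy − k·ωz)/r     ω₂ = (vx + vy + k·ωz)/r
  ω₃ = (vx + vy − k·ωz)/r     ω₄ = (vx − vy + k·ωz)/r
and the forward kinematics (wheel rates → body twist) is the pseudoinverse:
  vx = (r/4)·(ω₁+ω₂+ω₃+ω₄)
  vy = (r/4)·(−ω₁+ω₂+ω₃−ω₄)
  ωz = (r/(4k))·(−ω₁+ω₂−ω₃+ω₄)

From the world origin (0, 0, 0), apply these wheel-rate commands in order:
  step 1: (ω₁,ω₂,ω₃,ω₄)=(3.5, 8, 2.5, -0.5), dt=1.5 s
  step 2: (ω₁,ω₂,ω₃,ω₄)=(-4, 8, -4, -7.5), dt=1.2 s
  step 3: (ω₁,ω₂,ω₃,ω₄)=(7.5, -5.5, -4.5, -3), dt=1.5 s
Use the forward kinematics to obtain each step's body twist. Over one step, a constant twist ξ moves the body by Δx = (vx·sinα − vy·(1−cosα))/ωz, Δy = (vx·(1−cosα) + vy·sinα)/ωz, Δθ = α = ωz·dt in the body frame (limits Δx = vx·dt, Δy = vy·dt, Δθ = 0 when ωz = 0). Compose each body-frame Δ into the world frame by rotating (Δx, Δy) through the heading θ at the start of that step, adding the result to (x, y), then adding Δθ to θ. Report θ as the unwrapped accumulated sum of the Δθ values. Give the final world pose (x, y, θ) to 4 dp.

step 1: ξ=(vx,vy,ωz)=(0.2025, 0.1125, 0.0562), dt=1.5 → body Δ=(0.2963, 0.1814, 0.0844) → world pose (0.2963, 0.1814, 0.0844)
step 2: ξ=(vx,vy,ωz)=(-0.1125, 0.2325, 0.3187), dt=1.2 → body Δ=(-0.1844, 0.2467, 0.3825) → world pose (0.0917, 0.4117, 0.4669)
step 3: ξ=(vx,vy,ωz)=(-0.0825, -0.2175, -0.4313), dt=1.5 → body Δ=(-0.2172, -0.2653, -0.6469) → world pose (0.0172, 0.0770, -0.1800)

(0.0172, 0.0770, -0.1800)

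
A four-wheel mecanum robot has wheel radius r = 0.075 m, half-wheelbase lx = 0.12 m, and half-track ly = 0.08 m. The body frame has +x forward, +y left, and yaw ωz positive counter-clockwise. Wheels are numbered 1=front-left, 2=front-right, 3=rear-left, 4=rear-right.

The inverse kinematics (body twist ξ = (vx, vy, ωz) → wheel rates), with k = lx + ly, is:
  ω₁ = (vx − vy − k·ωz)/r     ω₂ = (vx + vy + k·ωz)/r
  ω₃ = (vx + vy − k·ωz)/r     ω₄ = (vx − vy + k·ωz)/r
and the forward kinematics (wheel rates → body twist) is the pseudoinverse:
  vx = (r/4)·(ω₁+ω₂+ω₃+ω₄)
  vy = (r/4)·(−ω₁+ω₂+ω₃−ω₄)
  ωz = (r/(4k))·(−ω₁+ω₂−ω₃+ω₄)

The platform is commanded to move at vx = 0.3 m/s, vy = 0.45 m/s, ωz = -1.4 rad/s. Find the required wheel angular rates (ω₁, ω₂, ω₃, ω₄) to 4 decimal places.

(1.7333, 6.2667, 13.7333, -5.7333)

k = lx + ly = 0.12 + 0.08 = 0.2000;  k·ωz = 0.2000·-1.4 = -0.2800
ω₁ (FL) = (vx − vy − k·ωz)/r = 0.1300/0.075 = 1.7333
ω₂ (FR) = (vx + vy + k·ωz)/r = 0.4700/0.075 = 6.2667
ω₃ (RL) = (vx + vy − k·ωz)/r = 1.0300/0.075 = 13.7333
ω₄ (RR) = (vx − vy + k·ωz)/r = -0.4300/0.075 = -5.7333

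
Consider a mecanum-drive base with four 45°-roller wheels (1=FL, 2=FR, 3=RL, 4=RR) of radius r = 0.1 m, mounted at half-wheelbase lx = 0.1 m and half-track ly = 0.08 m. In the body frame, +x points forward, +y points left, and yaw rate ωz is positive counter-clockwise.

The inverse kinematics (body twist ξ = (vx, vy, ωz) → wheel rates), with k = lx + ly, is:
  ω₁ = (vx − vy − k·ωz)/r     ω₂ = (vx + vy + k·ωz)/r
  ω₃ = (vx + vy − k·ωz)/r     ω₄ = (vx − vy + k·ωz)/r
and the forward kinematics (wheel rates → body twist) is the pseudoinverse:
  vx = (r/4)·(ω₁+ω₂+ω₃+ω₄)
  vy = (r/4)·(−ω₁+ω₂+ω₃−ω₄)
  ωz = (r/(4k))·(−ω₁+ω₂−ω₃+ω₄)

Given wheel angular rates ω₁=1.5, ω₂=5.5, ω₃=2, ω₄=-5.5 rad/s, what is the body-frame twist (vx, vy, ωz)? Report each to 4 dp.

(0.0875, 0.2875, -0.4861)

k = lx + ly = 0.1 + 0.08 = 0.1800
ω₁+ω₂+ω₃+ω₄ = 3.5000  →  vx = (0.1/4)·3.5000 = 0.0875
−ω₁+ω₂+ω₃−ω₄ = 11.5000  →  vy = (0.1/4)·11.5000 = 0.2875
−ω₁+ω₂−ω₃+ω₄ = -3.5000  →  ωz = (0.1/0.7200)·-3.5000 = -0.4861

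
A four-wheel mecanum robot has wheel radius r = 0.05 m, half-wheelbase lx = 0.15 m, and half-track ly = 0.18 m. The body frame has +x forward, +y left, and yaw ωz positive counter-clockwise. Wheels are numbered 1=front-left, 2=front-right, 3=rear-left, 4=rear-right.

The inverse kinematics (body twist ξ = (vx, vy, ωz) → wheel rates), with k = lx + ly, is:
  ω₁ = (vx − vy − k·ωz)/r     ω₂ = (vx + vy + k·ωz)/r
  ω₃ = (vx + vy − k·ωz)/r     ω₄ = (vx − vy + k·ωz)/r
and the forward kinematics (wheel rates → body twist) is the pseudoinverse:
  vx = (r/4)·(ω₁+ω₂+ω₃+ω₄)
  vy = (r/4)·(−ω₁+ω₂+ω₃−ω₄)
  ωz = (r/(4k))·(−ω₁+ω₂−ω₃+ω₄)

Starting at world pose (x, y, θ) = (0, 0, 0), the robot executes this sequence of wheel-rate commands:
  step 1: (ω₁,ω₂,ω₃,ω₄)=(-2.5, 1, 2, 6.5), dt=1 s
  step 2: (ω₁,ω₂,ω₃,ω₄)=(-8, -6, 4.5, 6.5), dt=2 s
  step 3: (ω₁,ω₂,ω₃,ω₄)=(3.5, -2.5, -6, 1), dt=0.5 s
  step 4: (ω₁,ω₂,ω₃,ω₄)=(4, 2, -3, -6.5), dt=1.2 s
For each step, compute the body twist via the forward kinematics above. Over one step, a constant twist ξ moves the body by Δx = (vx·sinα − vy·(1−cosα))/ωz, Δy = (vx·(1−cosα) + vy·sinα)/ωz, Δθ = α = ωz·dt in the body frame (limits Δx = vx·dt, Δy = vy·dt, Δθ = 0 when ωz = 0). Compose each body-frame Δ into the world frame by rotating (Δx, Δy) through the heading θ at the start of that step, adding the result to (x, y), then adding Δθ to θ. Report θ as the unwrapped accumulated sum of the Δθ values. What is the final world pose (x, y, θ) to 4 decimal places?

(-0.0093, -0.1181, 0.3750)

step 1: ξ=(vx,vy,ωz)=(0.0875, -0.0125, 0.3030), dt=1.0 → body Δ=(0.0880, 0.0008, 0.3030) → world pose (0.0880, 0.0008, 0.3030)
step 2: ξ=(vx,vy,ωz)=(-0.0375, 0.0000, 0.1515), dt=2.0 → body Δ=(-0.0739, -0.0113, 0.3030) → world pose (0.0209, -0.0320, 0.6061)
step 3: ξ=(vx,vy,ωz)=(-0.0500, -0.1625, 0.0379), dt=0.5 → body Δ=(-0.0242, -0.0815, 0.0189) → world pose (0.0474, -0.1127, 0.6250)
step 4: ξ=(vx,vy,ωz)=(-0.0438, 0.0187, -0.2083), dt=1.2 → body Δ=(-0.0492, 0.0288, -0.2500) → world pose (-0.0093, -0.1181, 0.3750)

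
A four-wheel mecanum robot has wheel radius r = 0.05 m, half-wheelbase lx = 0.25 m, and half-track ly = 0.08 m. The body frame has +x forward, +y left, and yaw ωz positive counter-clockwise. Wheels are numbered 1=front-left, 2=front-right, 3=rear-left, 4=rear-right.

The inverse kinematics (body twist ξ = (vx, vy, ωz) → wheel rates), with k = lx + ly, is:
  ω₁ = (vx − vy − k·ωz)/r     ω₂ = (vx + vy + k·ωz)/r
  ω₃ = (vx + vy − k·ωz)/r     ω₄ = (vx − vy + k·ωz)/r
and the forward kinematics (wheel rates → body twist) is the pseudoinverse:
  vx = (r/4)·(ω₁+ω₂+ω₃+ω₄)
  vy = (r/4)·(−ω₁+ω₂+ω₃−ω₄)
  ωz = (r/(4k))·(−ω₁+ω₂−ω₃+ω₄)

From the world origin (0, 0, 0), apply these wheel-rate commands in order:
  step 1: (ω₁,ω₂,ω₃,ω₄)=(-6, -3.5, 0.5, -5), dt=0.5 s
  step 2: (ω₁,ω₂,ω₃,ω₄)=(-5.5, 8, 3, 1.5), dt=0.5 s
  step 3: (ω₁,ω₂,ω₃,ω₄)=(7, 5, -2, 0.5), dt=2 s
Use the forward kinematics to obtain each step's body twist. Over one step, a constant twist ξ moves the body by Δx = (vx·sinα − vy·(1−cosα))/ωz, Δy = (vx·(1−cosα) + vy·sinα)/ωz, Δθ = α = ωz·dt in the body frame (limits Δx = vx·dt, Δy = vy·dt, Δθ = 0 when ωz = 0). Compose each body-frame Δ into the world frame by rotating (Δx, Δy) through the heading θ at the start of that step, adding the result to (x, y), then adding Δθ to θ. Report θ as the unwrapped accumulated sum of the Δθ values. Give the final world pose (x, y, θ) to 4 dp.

step 1: ξ=(vx,vy,ωz)=(-0.1750, 0.1000, -0.1136), dt=0.5 → body Δ=(-0.0860, 0.0525, -0.0568) → world pose (-0.0860, 0.0525, -0.0568)
step 2: ξ=(vx,vy,ωz)=(0.0875, 0.1875, 0.4545), dt=0.5 → body Δ=(0.0328, 0.0979, 0.2273) → world pose (-0.0478, 0.1483, 0.1705)
step 3: ξ=(vx,vy,ωz)=(0.1313, -0.0563, 0.0189), dt=2.0 → body Δ=(0.2646, -0.1075, 0.0379) → world pose (0.2312, 0.0873, 0.2083)

(0.2312, 0.0873, 0.2083)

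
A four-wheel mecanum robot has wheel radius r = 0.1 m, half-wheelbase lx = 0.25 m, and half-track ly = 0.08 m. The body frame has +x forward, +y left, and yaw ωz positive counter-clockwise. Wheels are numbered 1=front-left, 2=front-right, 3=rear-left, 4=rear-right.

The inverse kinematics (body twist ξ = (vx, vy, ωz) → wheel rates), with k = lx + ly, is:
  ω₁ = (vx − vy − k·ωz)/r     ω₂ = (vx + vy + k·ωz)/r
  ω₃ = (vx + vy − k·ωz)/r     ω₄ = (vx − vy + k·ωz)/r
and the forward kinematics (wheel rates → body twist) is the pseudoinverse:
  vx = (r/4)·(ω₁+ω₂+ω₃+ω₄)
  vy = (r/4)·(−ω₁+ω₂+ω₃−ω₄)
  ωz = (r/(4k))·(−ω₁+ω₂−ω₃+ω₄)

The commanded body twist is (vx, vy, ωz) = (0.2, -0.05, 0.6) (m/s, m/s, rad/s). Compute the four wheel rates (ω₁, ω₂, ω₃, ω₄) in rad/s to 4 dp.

(0.5200, 3.4800, -0.4800, 4.4800)

k = lx + ly = 0.25 + 0.08 = 0.3300;  k·ωz = 0.3300·0.6 = 0.1980
ω₁ (FL) = (vx − vy − k·ωz)/r = 0.0520/0.1 = 0.5200
ω₂ (FR) = (vx + vy + k·ωz)/r = 0.3480/0.1 = 3.4800
ω₃ (RL) = (vx + vy − k·ωz)/r = -0.0480/0.1 = -0.4800
ω₄ (RR) = (vx − vy + k·ωz)/r = 0.4480/0.1 = 4.4800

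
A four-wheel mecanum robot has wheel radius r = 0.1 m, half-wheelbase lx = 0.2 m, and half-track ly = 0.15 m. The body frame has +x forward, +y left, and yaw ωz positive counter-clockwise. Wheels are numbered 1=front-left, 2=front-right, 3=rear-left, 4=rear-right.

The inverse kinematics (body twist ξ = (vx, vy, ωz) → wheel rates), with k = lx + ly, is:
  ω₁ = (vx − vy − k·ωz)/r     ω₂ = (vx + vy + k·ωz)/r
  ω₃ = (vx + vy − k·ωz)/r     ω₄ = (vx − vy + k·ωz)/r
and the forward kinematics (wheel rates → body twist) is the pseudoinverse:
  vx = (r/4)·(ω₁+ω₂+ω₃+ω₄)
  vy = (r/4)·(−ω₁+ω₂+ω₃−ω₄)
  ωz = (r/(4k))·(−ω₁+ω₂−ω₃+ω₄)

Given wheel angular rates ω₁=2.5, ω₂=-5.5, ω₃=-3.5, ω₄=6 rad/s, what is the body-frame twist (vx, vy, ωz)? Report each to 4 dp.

k = lx + ly = 0.2 + 0.15 = 0.3500
ω₁+ω₂+ω₃+ω₄ = -0.5000  →  vx = (0.1/4)·-0.5000 = -0.0125
−ω₁+ω₂+ω₃−ω₄ = -17.5000  →  vy = (0.1/4)·-17.5000 = -0.4375
−ω₁+ω₂−ω₃+ω₄ = 1.5000  →  ωz = (0.1/1.4000)·1.5000 = 0.1071

(-0.0125, -0.4375, 0.1071)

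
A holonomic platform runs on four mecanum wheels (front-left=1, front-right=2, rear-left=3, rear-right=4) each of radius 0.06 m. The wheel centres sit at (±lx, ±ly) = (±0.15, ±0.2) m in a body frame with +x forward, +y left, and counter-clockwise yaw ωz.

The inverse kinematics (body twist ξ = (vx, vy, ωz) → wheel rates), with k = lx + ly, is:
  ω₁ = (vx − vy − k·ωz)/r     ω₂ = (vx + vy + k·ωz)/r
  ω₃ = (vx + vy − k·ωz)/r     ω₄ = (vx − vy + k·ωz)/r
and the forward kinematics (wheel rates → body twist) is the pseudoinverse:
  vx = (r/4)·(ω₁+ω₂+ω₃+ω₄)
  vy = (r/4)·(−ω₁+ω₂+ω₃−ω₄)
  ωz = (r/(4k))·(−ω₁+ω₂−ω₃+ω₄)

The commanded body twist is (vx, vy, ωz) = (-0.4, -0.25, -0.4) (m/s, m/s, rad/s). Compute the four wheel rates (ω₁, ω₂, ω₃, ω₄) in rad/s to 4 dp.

k = lx + ly = 0.15 + 0.2 = 0.3500;  k·ωz = 0.3500·-0.4 = -0.1400
ω₁ (FL) = (vx − vy − k·ωz)/r = -0.0100/0.06 = -0.1667
ω₂ (FR) = (vx + vy + k·ωz)/r = -0.7900/0.06 = -13.1667
ω₃ (RL) = (vx + vy − k·ωz)/r = -0.5100/0.06 = -8.5000
ω₄ (RR) = (vx − vy + k·ωz)/r = -0.2900/0.06 = -4.8333

(-0.1667, -13.1667, -8.5000, -4.8333)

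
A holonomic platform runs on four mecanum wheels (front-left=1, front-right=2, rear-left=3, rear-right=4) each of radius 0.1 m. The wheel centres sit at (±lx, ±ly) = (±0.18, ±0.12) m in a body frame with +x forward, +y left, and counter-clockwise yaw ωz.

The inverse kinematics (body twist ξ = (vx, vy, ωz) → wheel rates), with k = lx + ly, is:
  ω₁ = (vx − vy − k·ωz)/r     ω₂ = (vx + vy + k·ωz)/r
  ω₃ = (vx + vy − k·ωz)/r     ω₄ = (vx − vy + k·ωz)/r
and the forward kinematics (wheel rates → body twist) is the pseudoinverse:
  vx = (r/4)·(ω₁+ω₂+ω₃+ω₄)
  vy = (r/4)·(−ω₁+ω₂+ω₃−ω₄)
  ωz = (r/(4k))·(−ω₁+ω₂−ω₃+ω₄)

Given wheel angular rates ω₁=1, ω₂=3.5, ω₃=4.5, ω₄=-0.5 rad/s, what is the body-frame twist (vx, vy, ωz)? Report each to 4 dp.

(0.2125, 0.1875, -0.2083)

k = lx + ly = 0.18 + 0.12 = 0.3000
ω₁+ω₂+ω₃+ω₄ = 8.5000  →  vx = (0.1/4)·8.5000 = 0.2125
−ω₁+ω₂+ω₃−ω₄ = 7.5000  →  vy = (0.1/4)·7.5000 = 0.1875
−ω₁+ω₂−ω₃+ω₄ = -2.5000  →  ωz = (0.1/1.2000)·-2.5000 = -0.2083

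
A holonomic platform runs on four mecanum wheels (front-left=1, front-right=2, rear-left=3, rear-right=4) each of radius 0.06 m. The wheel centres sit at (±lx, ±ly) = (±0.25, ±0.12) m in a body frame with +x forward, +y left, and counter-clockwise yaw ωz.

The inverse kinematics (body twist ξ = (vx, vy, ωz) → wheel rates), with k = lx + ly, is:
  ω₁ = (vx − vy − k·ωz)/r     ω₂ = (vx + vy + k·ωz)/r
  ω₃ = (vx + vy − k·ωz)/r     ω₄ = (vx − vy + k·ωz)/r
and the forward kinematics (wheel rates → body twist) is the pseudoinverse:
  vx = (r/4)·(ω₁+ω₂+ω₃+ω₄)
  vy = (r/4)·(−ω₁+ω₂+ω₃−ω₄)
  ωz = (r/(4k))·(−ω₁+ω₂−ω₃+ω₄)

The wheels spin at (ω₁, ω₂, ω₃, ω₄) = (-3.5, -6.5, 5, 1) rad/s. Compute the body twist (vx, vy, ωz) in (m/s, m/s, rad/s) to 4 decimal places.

k = lx + ly = 0.25 + 0.12 = 0.3700
ω₁+ω₂+ω₃+ω₄ = -4.0000  →  vx = (0.06/4)·-4.0000 = -0.0600
−ω₁+ω₂+ω₃−ω₄ = 1.0000  →  vy = (0.06/4)·1.0000 = 0.0150
−ω₁+ω₂−ω₃+ω₄ = -7.0000  →  ωz = (0.06/1.4800)·-7.0000 = -0.2838

(-0.0600, 0.0150, -0.2838)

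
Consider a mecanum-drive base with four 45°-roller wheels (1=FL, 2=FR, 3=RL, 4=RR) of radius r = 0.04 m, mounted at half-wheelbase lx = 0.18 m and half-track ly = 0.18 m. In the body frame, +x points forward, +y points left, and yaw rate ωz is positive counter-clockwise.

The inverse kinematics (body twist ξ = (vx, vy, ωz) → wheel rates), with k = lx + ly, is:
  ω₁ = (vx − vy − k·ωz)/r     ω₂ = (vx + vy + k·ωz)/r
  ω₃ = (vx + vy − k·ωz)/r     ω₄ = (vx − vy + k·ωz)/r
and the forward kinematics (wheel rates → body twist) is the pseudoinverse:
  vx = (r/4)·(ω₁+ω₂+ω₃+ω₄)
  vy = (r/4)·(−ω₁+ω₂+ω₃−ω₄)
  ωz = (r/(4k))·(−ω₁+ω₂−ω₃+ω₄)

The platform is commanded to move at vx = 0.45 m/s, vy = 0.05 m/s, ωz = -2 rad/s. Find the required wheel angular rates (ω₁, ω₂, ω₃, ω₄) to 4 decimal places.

(28.0000, -5.5000, 30.5000, -8.0000)

k = lx + ly = 0.18 + 0.18 = 0.3600;  k·ωz = 0.3600·-2 = -0.7200
ω₁ (FL) = (vx − vy − k·ωz)/r = 1.1200/0.04 = 28.0000
ω₂ (FR) = (vx + vy + k·ωz)/r = -0.2200/0.04 = -5.5000
ω₃ (RL) = (vx + vy − k·ωz)/r = 1.2200/0.04 = 30.5000
ω₄ (RR) = (vx − vy + k·ωz)/r = -0.3200/0.04 = -8.0000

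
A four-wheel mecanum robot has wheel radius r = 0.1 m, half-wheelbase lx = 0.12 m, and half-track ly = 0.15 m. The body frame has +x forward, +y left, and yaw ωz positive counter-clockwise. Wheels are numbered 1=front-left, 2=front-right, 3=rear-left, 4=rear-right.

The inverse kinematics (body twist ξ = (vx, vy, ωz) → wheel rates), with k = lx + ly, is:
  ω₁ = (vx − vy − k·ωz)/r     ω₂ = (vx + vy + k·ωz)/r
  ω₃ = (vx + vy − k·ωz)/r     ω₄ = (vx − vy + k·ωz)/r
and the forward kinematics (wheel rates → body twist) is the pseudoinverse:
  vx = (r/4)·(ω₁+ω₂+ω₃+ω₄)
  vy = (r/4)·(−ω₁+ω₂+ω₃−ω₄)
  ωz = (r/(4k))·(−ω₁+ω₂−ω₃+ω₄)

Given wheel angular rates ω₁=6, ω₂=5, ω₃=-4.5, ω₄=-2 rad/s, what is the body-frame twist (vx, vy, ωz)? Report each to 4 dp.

k = lx + ly = 0.12 + 0.15 = 0.2700
ω₁+ω₂+ω₃+ω₄ = 4.5000  →  vx = (0.1/4)·4.5000 = 0.1125
−ω₁+ω₂+ω₃−ω₄ = -3.5000  →  vy = (0.1/4)·-3.5000 = -0.0875
−ω₁+ω₂−ω₃+ω₄ = 1.5000  →  ωz = (0.1/1.0800)·1.5000 = 0.1389

(0.1125, -0.0875, 0.1389)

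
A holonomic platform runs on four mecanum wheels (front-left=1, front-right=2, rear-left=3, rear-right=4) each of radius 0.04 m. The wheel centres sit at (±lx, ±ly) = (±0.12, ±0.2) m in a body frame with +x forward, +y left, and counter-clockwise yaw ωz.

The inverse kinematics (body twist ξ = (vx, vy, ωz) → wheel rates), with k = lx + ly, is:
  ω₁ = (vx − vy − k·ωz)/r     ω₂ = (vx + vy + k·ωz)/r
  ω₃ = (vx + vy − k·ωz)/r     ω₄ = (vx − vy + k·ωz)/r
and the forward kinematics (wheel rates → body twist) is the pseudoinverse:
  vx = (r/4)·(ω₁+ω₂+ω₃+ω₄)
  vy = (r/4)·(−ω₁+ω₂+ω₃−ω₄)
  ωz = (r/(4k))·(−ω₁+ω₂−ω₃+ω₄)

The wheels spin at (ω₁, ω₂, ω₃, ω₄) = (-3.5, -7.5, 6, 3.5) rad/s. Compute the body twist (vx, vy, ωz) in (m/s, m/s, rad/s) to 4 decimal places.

(-0.0150, -0.0150, -0.2031)

k = lx + ly = 0.12 + 0.2 = 0.3200
ω₁+ω₂+ω₃+ω₄ = -1.5000  →  vx = (0.04/4)·-1.5000 = -0.0150
−ω₁+ω₂+ω₃−ω₄ = -1.5000  →  vy = (0.04/4)·-1.5000 = -0.0150
−ω₁+ω₂−ω₃+ω₄ = -6.5000  →  ωz = (0.04/1.2800)·-6.5000 = -0.2031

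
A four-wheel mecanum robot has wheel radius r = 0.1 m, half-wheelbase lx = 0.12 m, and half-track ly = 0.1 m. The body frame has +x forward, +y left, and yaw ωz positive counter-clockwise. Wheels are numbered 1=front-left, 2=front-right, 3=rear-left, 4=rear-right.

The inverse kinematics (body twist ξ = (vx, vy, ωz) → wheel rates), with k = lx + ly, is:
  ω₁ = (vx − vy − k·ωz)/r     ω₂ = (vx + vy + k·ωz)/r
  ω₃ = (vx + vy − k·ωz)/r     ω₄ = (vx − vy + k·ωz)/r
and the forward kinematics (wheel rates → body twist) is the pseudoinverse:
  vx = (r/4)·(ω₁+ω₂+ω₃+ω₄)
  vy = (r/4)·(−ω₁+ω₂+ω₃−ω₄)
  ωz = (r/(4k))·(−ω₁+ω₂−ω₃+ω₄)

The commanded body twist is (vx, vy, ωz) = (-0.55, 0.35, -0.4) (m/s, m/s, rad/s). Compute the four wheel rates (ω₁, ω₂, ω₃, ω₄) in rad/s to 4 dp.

(-8.1200, -2.8800, -1.1200, -9.8800)

k = lx + ly = 0.12 + 0.1 = 0.2200;  k·ωz = 0.2200·-0.4 = -0.0880
ω₁ (FL) = (vx − vy − k·ωz)/r = -0.8120/0.1 = -8.1200
ω₂ (FR) = (vx + vy + k·ωz)/r = -0.2880/0.1 = -2.8800
ω₃ (RL) = (vx + vy − k·ωz)/r = -0.1120/0.1 = -1.1200
ω₄ (RR) = (vx − vy + k·ωz)/r = -0.9880/0.1 = -9.8800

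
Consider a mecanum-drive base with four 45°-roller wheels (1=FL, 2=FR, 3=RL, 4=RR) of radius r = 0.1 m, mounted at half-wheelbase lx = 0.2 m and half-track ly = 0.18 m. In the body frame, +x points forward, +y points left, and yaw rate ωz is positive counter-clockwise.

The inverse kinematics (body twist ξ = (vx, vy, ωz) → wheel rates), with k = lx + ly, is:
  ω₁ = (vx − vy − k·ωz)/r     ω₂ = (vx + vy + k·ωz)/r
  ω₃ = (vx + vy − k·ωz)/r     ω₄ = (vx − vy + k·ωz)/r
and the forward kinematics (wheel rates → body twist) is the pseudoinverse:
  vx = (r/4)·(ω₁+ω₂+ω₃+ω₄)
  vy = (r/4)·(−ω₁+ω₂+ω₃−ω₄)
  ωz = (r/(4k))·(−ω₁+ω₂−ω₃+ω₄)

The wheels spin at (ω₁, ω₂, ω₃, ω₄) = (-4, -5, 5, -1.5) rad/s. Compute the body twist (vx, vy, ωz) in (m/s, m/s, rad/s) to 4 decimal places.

(-0.1375, 0.1375, -0.4934)

k = lx + ly = 0.2 + 0.18 = 0.3800
ω₁+ω₂+ω₃+ω₄ = -5.5000  →  vx = (0.1/4)·-5.5000 = -0.1375
−ω₁+ω₂+ω₃−ω₄ = 5.5000  →  vy = (0.1/4)·5.5000 = 0.1375
−ω₁+ω₂−ω₃+ω₄ = -7.5000  →  ωz = (0.1/1.5200)·-7.5000 = -0.4934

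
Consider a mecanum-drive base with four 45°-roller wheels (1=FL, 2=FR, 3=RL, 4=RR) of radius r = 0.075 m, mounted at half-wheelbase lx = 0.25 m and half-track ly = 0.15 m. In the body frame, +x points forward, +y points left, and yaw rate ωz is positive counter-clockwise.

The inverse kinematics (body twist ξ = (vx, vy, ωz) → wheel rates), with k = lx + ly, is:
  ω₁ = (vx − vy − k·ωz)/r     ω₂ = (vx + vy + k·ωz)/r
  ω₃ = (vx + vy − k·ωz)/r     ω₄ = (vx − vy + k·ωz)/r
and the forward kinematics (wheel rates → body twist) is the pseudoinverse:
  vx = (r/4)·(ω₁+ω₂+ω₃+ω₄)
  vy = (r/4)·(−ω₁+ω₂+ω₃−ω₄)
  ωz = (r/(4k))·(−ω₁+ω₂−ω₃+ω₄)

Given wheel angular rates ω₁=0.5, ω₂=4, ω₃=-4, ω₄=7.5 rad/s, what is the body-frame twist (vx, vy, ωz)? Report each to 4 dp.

(0.1500, -0.1500, 0.7031)

k = lx + ly = 0.25 + 0.15 = 0.4000
ω₁+ω₂+ω₃+ω₄ = 8.0000  →  vx = (0.075/4)·8.0000 = 0.1500
−ω₁+ω₂+ω₃−ω₄ = -8.0000  →  vy = (0.075/4)·-8.0000 = -0.1500
−ω₁+ω₂−ω₃+ω₄ = 15.0000  →  ωz = (0.075/1.6000)·15.0000 = 0.7031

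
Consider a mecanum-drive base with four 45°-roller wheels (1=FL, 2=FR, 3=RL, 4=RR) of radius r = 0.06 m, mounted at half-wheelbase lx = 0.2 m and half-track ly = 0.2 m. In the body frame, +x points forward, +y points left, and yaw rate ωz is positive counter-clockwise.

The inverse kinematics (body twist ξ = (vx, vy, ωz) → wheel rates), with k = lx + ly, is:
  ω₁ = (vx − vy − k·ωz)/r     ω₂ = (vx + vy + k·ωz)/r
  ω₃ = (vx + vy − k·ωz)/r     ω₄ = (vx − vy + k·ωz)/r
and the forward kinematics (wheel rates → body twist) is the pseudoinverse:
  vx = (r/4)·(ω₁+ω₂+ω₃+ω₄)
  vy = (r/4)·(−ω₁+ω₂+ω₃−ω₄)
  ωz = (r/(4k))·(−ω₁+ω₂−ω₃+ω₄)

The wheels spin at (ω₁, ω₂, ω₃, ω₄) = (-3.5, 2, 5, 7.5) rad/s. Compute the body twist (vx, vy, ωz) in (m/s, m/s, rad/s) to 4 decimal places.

k = lx + ly = 0.2 + 0.2 = 0.4000
ω₁+ω₂+ω₃+ω₄ = 11.0000  →  vx = (0.06/4)·11.0000 = 0.1650
−ω₁+ω₂+ω₃−ω₄ = 3.0000  →  vy = (0.06/4)·3.0000 = 0.0450
−ω₁+ω₂−ω₃+ω₄ = 8.0000  →  ωz = (0.06/1.6000)·8.0000 = 0.3000

(0.1650, 0.0450, 0.3000)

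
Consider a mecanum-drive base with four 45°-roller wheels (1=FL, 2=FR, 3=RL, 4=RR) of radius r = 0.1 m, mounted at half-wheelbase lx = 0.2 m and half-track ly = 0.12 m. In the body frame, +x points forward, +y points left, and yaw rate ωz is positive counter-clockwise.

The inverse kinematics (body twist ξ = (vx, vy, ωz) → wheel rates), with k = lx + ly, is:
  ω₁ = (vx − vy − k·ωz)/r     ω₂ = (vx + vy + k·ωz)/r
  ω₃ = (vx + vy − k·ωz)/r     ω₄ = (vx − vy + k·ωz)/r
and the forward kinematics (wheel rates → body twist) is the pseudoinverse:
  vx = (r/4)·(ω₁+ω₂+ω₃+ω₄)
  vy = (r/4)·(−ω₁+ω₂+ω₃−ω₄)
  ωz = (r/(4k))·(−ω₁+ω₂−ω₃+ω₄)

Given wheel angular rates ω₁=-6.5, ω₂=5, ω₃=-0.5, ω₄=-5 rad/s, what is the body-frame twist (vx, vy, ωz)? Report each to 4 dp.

(-0.1750, 0.4000, 0.5469)

k = lx + ly = 0.2 + 0.12 = 0.3200
ω₁+ω₂+ω₃+ω₄ = -7.0000  →  vx = (0.1/4)·-7.0000 = -0.1750
−ω₁+ω₂+ω₃−ω₄ = 16.0000  →  vy = (0.1/4)·16.0000 = 0.4000
−ω₁+ω₂−ω₃+ω₄ = 7.0000  →  ωz = (0.1/1.2800)·7.0000 = 0.5469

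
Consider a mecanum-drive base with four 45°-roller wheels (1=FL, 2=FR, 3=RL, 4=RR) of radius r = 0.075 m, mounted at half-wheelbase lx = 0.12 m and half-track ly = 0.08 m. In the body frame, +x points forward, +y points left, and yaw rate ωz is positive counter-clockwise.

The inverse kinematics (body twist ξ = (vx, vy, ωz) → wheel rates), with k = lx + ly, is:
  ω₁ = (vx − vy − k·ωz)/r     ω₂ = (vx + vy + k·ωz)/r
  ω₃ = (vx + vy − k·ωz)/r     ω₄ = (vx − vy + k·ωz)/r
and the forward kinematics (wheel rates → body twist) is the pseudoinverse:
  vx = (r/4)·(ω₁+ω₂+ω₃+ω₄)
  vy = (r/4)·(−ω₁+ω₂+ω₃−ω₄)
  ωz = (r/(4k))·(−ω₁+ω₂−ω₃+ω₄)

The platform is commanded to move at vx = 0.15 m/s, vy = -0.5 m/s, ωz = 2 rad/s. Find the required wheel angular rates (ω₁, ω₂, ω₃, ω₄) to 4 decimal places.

(3.3333, 0.6667, -10.0000, 14.0000)

k = lx + ly = 0.12 + 0.08 = 0.2000;  k·ωz = 0.2000·2 = 0.4000
ω₁ (FL) = (vx − vy − k·ωz)/r = 0.2500/0.075 = 3.3333
ω₂ (FR) = (vx + vy + k·ωz)/r = 0.0500/0.075 = 0.6667
ω₃ (RL) = (vx + vy − k·ωz)/r = -0.7500/0.075 = -10.0000
ω₄ (RR) = (vx − vy + k·ωz)/r = 1.0500/0.075 = 14.0000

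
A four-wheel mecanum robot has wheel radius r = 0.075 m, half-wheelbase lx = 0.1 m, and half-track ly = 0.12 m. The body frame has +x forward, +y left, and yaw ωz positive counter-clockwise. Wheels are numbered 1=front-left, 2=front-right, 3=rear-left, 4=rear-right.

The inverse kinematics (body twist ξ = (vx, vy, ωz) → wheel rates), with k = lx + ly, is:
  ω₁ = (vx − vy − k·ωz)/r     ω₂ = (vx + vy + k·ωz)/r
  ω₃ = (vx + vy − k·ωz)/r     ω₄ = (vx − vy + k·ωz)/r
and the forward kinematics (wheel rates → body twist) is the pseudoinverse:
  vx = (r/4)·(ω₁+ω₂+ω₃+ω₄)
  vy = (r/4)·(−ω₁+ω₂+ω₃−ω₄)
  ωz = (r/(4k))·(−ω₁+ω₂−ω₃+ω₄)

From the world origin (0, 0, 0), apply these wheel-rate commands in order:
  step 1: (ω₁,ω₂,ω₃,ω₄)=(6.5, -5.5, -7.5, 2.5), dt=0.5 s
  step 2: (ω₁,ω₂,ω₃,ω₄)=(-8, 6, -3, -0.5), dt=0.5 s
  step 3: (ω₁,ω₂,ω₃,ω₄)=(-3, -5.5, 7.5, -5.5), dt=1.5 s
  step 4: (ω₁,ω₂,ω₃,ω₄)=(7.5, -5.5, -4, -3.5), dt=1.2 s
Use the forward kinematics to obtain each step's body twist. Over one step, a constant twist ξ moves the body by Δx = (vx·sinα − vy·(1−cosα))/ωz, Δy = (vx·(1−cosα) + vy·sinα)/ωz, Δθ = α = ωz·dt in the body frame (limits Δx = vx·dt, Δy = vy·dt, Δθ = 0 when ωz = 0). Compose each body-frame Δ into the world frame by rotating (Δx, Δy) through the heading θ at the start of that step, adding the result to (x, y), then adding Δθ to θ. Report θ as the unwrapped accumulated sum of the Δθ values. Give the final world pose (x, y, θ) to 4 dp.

(-0.3847, 0.3962, -2.6420)

step 1: ξ=(vx,vy,ωz)=(-0.0750, -0.4125, -0.1705), dt=0.5 → body Δ=(-0.0462, -0.2044, -0.0852) → world pose (-0.0462, -0.2044, -0.0852)
step 2: ξ=(vx,vy,ωz)=(-0.1031, 0.2156, 1.4062), dt=0.5 → body Δ=(-0.0838, 0.0818, 0.7031) → world pose (-0.1228, -0.1158, 0.6179)
step 3: ξ=(vx,vy,ωz)=(-0.1219, 0.1969, -1.3210), dt=1.5 → body Δ=(0.1240, 0.2657, -1.9815) → world pose (-0.1757, 0.1726, -1.3636)
step 4: ξ=(vx,vy,ωz)=(-0.1031, -0.2531, -1.0653), dt=1.2 → body Δ=(-0.2618, -0.1586, -1.2784) → world pose (-0.3847, 0.3962, -2.6420)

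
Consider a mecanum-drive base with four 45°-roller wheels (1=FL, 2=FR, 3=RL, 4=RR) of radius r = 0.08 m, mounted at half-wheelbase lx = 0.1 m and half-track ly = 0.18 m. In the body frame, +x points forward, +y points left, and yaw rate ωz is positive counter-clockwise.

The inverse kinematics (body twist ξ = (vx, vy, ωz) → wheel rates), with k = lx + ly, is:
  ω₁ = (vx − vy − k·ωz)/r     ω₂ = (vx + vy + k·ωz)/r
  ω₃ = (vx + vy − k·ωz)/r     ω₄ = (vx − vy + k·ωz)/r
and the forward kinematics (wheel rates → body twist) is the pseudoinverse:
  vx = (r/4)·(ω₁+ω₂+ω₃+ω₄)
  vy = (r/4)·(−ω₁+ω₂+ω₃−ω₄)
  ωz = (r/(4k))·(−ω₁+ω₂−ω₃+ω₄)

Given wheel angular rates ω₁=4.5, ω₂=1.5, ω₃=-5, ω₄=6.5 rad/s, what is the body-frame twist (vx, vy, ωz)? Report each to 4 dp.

(0.1500, -0.2900, 0.6071)

k = lx + ly = 0.1 + 0.18 = 0.2800
ω₁+ω₂+ω₃+ω₄ = 7.5000  →  vx = (0.08/4)·7.5000 = 0.1500
−ω₁+ω₂+ω₃−ω₄ = -14.5000  →  vy = (0.08/4)·-14.5000 = -0.2900
−ω₁+ω₂−ω₃+ω₄ = 8.5000  →  ωz = (0.08/1.1200)·8.5000 = 0.6071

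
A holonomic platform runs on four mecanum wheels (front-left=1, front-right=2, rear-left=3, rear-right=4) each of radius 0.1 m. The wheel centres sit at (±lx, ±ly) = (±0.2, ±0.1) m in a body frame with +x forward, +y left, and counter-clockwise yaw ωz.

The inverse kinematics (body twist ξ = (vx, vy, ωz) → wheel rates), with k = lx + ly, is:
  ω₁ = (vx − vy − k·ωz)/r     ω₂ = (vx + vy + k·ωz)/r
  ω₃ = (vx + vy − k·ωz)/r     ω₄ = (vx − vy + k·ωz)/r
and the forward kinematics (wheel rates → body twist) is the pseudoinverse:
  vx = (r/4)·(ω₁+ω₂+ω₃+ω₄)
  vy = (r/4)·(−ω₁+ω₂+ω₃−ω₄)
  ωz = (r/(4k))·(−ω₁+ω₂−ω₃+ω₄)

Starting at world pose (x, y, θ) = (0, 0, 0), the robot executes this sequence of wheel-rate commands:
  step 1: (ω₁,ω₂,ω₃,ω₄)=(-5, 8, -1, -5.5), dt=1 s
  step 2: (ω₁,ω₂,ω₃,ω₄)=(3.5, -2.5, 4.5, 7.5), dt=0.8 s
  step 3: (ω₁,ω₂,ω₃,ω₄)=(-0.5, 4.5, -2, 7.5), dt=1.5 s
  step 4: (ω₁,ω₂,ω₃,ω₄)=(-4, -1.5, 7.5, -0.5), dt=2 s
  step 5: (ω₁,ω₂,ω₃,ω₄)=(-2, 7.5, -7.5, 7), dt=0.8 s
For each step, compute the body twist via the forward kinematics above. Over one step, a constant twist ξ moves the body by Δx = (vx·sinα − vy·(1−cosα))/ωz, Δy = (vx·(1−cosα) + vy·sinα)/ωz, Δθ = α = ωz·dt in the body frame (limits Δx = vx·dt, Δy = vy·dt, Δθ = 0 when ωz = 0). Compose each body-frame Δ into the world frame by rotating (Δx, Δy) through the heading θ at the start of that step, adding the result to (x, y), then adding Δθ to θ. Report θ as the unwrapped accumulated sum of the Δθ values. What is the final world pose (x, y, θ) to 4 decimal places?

(-0.2073, 0.7048, 3.0042)

step 1: ξ=(vx,vy,ωz)=(-0.0875, 0.4375, 0.7083), dt=1.0 → body Δ=(-0.2289, 0.3721, 0.7083) → world pose (-0.2289, 0.3721, 0.7083)
step 2: ξ=(vx,vy,ωz)=(0.3250, -0.2250, -0.2500), dt=0.8 → body Δ=(0.2403, -0.2047, -0.2000) → world pose (0.0868, 0.3730, 0.5083)
step 3: ξ=(vx,vy,ωz)=(0.2375, -0.1125, 1.2083), dt=1.5 → body Δ=(0.3062, 0.1532, 1.8125) → world pose (0.2797, 0.6559, 2.3208)
step 4: ξ=(vx,vy,ωz)=(0.0375, 0.2625, -0.4583), dt=2.0 → body Δ=(0.2892, 0.4225, -0.9167) → world pose (-0.2265, 0.5795, 1.4042)
step 5: ξ=(vx,vy,ωz)=(0.1250, -0.1250, 2.0000), dt=0.8 → body Δ=(0.1268, 0.0019, 1.6000) → world pose (-0.2073, 0.7048, 3.0042)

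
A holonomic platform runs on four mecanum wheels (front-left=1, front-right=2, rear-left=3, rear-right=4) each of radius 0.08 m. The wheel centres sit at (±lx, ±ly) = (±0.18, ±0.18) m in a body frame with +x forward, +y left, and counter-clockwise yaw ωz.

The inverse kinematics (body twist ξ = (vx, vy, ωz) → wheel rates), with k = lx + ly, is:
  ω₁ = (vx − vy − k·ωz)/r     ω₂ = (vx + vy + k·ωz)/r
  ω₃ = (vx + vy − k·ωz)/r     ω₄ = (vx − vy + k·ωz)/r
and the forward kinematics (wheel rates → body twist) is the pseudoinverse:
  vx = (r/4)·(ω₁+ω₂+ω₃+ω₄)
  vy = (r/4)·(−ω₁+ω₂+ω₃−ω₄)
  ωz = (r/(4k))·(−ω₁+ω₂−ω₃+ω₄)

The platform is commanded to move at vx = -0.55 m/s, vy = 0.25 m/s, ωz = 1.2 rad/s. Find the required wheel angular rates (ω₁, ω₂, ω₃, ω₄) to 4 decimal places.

k = lx + ly = 0.18 + 0.18 = 0.3600;  k·ωz = 0.3600·1.2 = 0.4320
ω₁ (FL) = (vx − vy − k·ωz)/r = -1.2320/0.08 = -15.4000
ω₂ (FR) = (vx + vy + k·ωz)/r = 0.1320/0.08 = 1.6500
ω₃ (RL) = (vx + vy − k·ωz)/r = -0.7320/0.08 = -9.1500
ω₄ (RR) = (vx − vy + k·ωz)/r = -0.3680/0.08 = -4.6000

(-15.4000, 1.6500, -9.1500, -4.6000)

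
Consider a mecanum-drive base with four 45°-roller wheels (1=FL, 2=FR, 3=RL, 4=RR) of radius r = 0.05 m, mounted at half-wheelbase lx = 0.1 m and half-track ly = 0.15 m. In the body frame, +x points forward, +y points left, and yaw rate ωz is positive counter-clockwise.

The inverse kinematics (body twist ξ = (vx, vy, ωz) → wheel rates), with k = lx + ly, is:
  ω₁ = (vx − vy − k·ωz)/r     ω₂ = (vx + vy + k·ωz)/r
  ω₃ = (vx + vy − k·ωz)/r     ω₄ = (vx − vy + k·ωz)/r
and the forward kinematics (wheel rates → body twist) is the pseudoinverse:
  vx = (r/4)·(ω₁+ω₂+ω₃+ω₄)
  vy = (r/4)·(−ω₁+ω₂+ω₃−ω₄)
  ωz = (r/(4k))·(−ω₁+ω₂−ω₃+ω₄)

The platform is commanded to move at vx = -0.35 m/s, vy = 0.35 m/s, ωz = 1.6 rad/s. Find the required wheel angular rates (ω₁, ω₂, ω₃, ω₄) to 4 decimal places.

(-22.0000, 8.0000, -8.0000, -6.0000)

k = lx + ly = 0.1 + 0.15 = 0.2500;  k·ωz = 0.2500·1.6 = 0.4000
ω₁ (FL) = (vx − vy − k·ωz)/r = -1.1000/0.05 = -22.0000
ω₂ (FR) = (vx + vy + k·ωz)/r = 0.4000/0.05 = 8.0000
ω₃ (RL) = (vx + vy − k·ωz)/r = -0.4000/0.05 = -8.0000
ω₄ (RR) = (vx − vy + k·ωz)/r = -0.3000/0.05 = -6.0000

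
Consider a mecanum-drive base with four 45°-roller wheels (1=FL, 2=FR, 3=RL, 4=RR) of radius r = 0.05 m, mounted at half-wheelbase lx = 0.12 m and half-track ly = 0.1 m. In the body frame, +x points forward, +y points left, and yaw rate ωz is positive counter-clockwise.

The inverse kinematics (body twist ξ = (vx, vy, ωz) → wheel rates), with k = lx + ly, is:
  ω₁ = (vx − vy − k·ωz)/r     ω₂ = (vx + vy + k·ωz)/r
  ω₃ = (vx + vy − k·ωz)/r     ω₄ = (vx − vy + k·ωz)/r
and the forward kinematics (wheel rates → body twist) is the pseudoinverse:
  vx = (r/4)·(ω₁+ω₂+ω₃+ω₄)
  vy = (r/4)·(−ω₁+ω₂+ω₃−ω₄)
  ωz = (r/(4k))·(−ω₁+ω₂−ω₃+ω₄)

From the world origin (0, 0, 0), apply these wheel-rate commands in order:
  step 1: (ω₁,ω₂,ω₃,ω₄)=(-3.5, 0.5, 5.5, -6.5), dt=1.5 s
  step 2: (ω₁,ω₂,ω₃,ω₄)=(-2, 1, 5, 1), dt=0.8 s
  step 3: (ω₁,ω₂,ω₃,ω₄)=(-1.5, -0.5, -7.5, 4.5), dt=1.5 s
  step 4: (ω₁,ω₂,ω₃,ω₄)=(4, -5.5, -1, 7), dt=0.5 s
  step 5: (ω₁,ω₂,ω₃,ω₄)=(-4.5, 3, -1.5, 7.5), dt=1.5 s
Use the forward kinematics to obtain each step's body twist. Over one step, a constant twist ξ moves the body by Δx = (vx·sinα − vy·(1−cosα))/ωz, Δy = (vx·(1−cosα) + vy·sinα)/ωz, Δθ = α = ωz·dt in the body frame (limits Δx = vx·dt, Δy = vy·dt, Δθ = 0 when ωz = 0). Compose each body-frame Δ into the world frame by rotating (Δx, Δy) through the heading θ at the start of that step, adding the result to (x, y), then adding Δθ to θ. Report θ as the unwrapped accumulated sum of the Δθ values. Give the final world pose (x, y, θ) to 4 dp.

(0.1173, 0.1067, 1.7443)

step 1: ξ=(vx,vy,ωz)=(-0.0500, 0.2000, -0.4545), dt=1.5 → body Δ=(0.0290, 0.3019, -0.6818) → world pose (0.0290, 0.3019, -0.6818)
step 2: ξ=(vx,vy,ωz)=(0.0625, 0.0875, -0.0568), dt=0.8 → body Δ=(0.0516, 0.0688, -0.0455) → world pose (0.1125, 0.3228, -0.7273)
step 3: ξ=(vx,vy,ωz)=(-0.0625, -0.1375, 0.7386), dt=1.5 → body Δ=(0.0273, -0.2134, 1.1080) → world pose (-0.0090, 0.1453, 0.3807)
step 4: ξ=(vx,vy,ωz)=(0.0563, -0.2188, -0.0852), dt=0.5 → body Δ=(0.0258, -0.1099, -0.0426) → world pose (0.0558, 0.0528, 0.3381)
step 5: ξ=(vx,vy,ωz)=(0.0563, -0.0187, 0.9375), dt=1.5 → body Δ=(0.0759, 0.0304, 1.4063) → world pose (0.1173, 0.1067, 1.7443)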